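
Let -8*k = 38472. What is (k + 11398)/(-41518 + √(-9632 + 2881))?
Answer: -273562102/1723751075 - 6589*I*√6751/1723751075 ≈ -0.1587 - 0.00031407*I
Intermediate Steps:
k = -4809 (k = -⅛*38472 = -4809)
(k + 11398)/(-41518 + √(-9632 + 2881)) = (-4809 + 11398)/(-41518 + √(-9632 + 2881)) = 6589/(-41518 + √(-6751)) = 6589/(-41518 + I*√6751)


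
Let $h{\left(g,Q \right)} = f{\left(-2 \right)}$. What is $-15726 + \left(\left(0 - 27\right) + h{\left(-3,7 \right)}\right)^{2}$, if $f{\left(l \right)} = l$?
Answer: $-14885$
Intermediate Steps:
$h{\left(g,Q \right)} = -2$
$-15726 + \left(\left(0 - 27\right) + h{\left(-3,7 \right)}\right)^{2} = -15726 + \left(\left(0 - 27\right) - 2\right)^{2} = -15726 + \left(-27 - 2\right)^{2} = -15726 + \left(-29\right)^{2} = -15726 + 841 = -14885$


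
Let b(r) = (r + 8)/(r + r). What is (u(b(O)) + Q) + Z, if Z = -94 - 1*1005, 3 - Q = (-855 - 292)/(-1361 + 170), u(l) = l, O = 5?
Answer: -13049347/11910 ≈ -1095.7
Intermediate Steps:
b(r) = (8 + r)/(2*r) (b(r) = (8 + r)/((2*r)) = (8 + r)*(1/(2*r)) = (8 + r)/(2*r))
Q = 2426/1191 (Q = 3 - (-855 - 292)/(-1361 + 170) = 3 - (-1147)/(-1191) = 3 - (-1147)*(-1)/1191 = 3 - 1*1147/1191 = 3 - 1147/1191 = 2426/1191 ≈ 2.0369)
Z = -1099 (Z = -94 - 1005 = -1099)
(u(b(O)) + Q) + Z = ((½)*(8 + 5)/5 + 2426/1191) - 1099 = ((½)*(⅕)*13 + 2426/1191) - 1099 = (13/10 + 2426/1191) - 1099 = 39743/11910 - 1099 = -13049347/11910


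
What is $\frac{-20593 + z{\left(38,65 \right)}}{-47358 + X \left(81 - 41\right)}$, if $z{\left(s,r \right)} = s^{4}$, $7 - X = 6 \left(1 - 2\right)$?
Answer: $- \frac{2064543}{46838} \approx -44.078$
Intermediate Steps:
$X = 13$ ($X = 7 - 6 \left(1 - 2\right) = 7 - 6 \left(-1\right) = 7 - -6 = 7 + 6 = 13$)
$\frac{-20593 + z{\left(38,65 \right)}}{-47358 + X \left(81 - 41\right)} = \frac{-20593 + 38^{4}}{-47358 + 13 \left(81 - 41\right)} = \frac{-20593 + 2085136}{-47358 + 13 \cdot 40} = \frac{2064543}{-47358 + 520} = \frac{2064543}{-46838} = 2064543 \left(- \frac{1}{46838}\right) = - \frac{2064543}{46838}$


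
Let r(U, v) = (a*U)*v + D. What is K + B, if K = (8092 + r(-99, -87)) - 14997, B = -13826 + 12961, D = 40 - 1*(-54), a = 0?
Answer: -7676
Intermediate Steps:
D = 94 (D = 40 + 54 = 94)
r(U, v) = 94 (r(U, v) = (0*U)*v + 94 = 0*v + 94 = 0 + 94 = 94)
B = -865
K = -6811 (K = (8092 + 94) - 14997 = 8186 - 14997 = -6811)
K + B = -6811 - 865 = -7676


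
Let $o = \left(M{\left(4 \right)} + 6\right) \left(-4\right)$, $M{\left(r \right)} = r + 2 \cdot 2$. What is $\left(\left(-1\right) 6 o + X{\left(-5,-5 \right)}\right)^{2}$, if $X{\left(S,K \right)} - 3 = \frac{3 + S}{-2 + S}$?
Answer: $\frac{5640625}{49} \approx 1.1511 \cdot 10^{5}$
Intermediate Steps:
$M{\left(r \right)} = 4 + r$ ($M{\left(r \right)} = r + 4 = 4 + r$)
$o = -56$ ($o = \left(\left(4 + 4\right) + 6\right) \left(-4\right) = \left(8 + 6\right) \left(-4\right) = 14 \left(-4\right) = -56$)
$X{\left(S,K \right)} = 3 + \frac{3 + S}{-2 + S}$
$\left(\left(-1\right) 6 o + X{\left(-5,-5 \right)}\right)^{2} = \left(\left(-1\right) 6 \left(-56\right) + \frac{-3 + 4 \left(-5\right)}{-2 - 5}\right)^{2} = \left(\left(-6\right) \left(-56\right) + \frac{-3 - 20}{-7}\right)^{2} = \left(336 - - \frac{23}{7}\right)^{2} = \left(336 + \frac{23}{7}\right)^{2} = \left(\frac{2375}{7}\right)^{2} = \frac{5640625}{49}$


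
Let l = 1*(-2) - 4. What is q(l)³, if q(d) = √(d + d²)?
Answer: 30*√30 ≈ 164.32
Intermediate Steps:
l = -6 (l = -2 - 4 = -6)
q(l)³ = (√(-6*(1 - 6)))³ = (√(-6*(-5)))³ = (√30)³ = 30*√30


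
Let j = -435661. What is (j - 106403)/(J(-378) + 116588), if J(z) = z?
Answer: -271032/58105 ≈ -4.6645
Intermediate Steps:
(j - 106403)/(J(-378) + 116588) = (-435661 - 106403)/(-378 + 116588) = -542064/116210 = -542064*1/116210 = -271032/58105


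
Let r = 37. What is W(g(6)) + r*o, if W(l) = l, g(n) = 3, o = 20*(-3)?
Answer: -2217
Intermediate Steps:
o = -60
W(g(6)) + r*o = 3 + 37*(-60) = 3 - 2220 = -2217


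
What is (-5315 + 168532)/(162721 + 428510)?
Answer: 163217/591231 ≈ 0.27606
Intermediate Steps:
(-5315 + 168532)/(162721 + 428510) = 163217/591231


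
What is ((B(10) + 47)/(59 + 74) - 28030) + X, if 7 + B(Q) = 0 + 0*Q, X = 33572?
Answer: 737126/133 ≈ 5542.3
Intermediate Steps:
B(Q) = -7 (B(Q) = -7 + (0 + 0*Q) = -7 + (0 + 0) = -7 + 0 = -7)
((B(10) + 47)/(59 + 74) - 28030) + X = ((-7 + 47)/(59 + 74) - 28030) + 33572 = (40/133 - 28030) + 33572 = -3727950/133 + 33572 = 737126/133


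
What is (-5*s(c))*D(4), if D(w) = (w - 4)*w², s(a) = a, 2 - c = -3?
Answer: 0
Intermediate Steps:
c = 5 (c = 2 - 1*(-3) = 2 + 3 = 5)
D(w) = w²*(-4 + w) (D(w) = (-4 + w)*w² = w²*(-4 + w))
(-5*s(c))*D(4) = (-5*5)*(4²*(-4 + 4)) = -400*0 = -25*0 = 0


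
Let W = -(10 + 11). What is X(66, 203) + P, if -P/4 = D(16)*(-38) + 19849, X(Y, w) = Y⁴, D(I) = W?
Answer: 18892148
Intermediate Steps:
W = -21 (W = -1*21 = -21)
D(I) = -21
P = -82588 (P = -4*(-21*(-38) + 19849) = -4*(798 + 19849) = -4*20647 = -82588)
X(66, 203) + P = 66⁴ - 82588 = 18974736 - 82588 = 18892148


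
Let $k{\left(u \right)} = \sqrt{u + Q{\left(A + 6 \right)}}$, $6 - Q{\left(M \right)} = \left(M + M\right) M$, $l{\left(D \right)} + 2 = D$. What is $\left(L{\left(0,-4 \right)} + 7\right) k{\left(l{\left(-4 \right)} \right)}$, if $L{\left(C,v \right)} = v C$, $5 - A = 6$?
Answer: $35 i \sqrt{2} \approx 49.497 i$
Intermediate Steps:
$A = -1$ ($A = 5 - 6 = -1$)
$l{\left(D \right)} = -2 + D$
$Q{\left(M \right)} = 6 - 2 M^{2}$ ($Q{\left(M \right)} = 6 - \left(M + M\right) M = 6 - 2 M M = 6 - 2 M^{2}$)
$L{\left(C,v \right)} = C v$
$k{\left(u \right)} = \sqrt{-44 + u}$ ($k{\left(u \right)} = \sqrt{u + \left(6 - 2 \left(-1 + 6\right)^{2}\right)} = \sqrt{u + \left(6 - 2 \cdot 5^{2}\right)} = \sqrt{u + \left(6 - 50\right)} = \sqrt{u - 44} = \sqrt{-44 + u}$)
$\left(L{\left(0,-4 \right)} + 7\right) k{\left(l{\left(-4 \right)} \right)} = \left(0 \left(-4\right) + 7\right) \sqrt{-44 - 6} = \left(0 + 7\right) \sqrt{-44 - 6} = 7 \sqrt{-50} = 7 \cdot 5 i \sqrt{2} = 35 i \sqrt{2}$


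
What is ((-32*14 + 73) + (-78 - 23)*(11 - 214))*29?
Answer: 583712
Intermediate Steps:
((-32*14 + 73) + (-78 - 23)*(11 - 214))*29 = ((-448 + 73) - 101*(-203))*29 = (-375 + 20503)*29 = 20128*29 = 583712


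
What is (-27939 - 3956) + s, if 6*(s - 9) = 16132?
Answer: -87592/3 ≈ -29197.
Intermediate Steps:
s = 8093/3 (s = 9 + (⅙)*16132 = 9 + 8066/3 = 8093/3 ≈ 2697.7)
(-27939 - 3956) + s = (-27939 - 3956) + 8093/3 = -31895 + 8093/3 = -87592/3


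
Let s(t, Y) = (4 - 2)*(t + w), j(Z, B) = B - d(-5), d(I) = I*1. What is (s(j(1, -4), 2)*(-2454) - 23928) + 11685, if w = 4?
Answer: -36783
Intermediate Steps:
d(I) = I
j(Z, B) = 5 + B (j(Z, B) = B - 1*(-5) = B + 5 = 5 + B)
s(t, Y) = 8 + 2*t (s(t, Y) = (4 - 2)*(t + 4) = 2*(4 + t) = 8 + 2*t)
(s(j(1, -4), 2)*(-2454) - 23928) + 11685 = ((8 + 2*(5 - 4))*(-2454) - 23928) + 11685 = ((8 + 2*1)*(-2454) - 23928) + 11685 = ((8 + 2)*(-2454) - 23928) + 11685 = (10*(-2454) - 23928) + 11685 = (-24540 - 23928) + 11685 = -48468 + 11685 = -36783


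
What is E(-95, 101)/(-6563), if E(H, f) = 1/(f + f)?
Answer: -1/1325726 ≈ -7.5430e-7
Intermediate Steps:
E(H, f) = 1/(2*f)
E(-95, 101)/(-6563) = ((1/2)/101)/(-6563) = ((1/2)*(1/101))*(-1/6563) = (1/202)*(-1/6563) = -1/1325726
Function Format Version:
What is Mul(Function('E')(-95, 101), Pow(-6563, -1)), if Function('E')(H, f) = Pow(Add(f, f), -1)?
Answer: Rational(-1, 1325726) ≈ -7.5430e-7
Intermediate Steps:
Function('E')(H, f) = Mul(Rational(1, 2), Pow(f, -1)) (Function('E')(H, f) = Pow(Mul(2, f), -1) = Mul(Rational(1, 2), Pow(f, -1)))
Mul(Function('E')(-95, 101), Pow(-6563, -1)) = Mul(Mul(Rational(1, 2), Pow(101, -1)), Pow(-6563, -1)) = Mul(Mul(Rational(1, 2), Rational(1, 101)), Rational(-1, 6563)) = Mul(Rational(1, 202), Rational(-1, 6563)) = Rational(-1, 1325726)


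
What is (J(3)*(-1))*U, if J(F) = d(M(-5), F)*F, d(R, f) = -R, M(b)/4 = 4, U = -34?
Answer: -1632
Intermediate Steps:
M(b) = 16 (M(b) = 4*4 = 16)
J(F) = -16*F (J(F) = (-1*16)*F = -16*F)
(J(3)*(-1))*U = (-16*3*(-1))*(-34) = -48*(-1)*(-34) = 48*(-34) = -1632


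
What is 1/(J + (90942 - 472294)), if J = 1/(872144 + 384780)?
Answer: -1256924/479330481247 ≈ -2.6222e-6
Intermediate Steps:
J = 1/1256924 ≈ 7.9559e-7
1/(J + (90942 - 472294)) = 1/(1/1256924 + (90942 - 472294)) = 1/(1/1256924 - 381352) = 1/(-479330481247/1256924) = -1256924/479330481247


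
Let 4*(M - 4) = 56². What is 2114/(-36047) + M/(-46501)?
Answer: -126708150/1676221547 ≈ -0.075592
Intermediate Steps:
M = 788 (M = 4 + (¼)*56² = 4 + (¼)*3136 = 4 + 784 = 788)
2114/(-36047) + M/(-46501) = 2114/(-36047) + 788/(-46501) = 2114*(-1/36047) + 788*(-1/46501) = -2114/36047 - 788/46501 = -126708150/1676221547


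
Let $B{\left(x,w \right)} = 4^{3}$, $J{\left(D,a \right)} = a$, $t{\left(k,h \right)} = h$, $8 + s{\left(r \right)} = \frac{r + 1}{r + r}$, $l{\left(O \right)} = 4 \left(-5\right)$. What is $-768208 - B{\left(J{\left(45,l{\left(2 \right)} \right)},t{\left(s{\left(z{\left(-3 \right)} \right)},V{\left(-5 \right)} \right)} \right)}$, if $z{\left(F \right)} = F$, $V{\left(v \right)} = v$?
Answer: $-768272$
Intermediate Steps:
$l{\left(O \right)} = -20$
$s{\left(r \right)} = -8 + \frac{1 + r}{2 r}$ ($s{\left(r \right)} = -8 + \frac{r + 1}{r + r} = -8 + \frac{1 + r}{2 r}$)
$B{\left(x,w \right)} = 64$
$-768208 - B{\left(J{\left(45,l{\left(2 \right)} \right)},t{\left(s{\left(z{\left(-3 \right)} \right)},V{\left(-5 \right)} \right)} \right)} = -768208 - 64 = -768272$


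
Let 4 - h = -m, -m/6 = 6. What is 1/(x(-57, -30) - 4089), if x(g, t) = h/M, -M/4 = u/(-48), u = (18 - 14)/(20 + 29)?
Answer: -1/8793 ≈ -0.00011373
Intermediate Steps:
m = -36 (m = -6*6 = -36)
u = 4/49 ≈ 0.081633
M = 1/147 (M = -16/(49*(-48)) = -16*(-1)/(49*48) = -4*(-1/588) = 1/147 ≈ 0.0068027)
h = -32 (h = 4 - (-1)*(-36) = 4 - 1*36 = 4 - 36 = -32)
x(g, t) = -4704 (x(g, t) = -32/1/147 = -32*147 = -4704)
1/(x(-57, -30) - 4089) = 1/(-4704 - 4089) = 1/(-8793) = -1/8793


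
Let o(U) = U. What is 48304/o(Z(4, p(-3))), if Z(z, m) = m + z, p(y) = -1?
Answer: 48304/3 ≈ 16101.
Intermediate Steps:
48304/o(Z(4, p(-3))) = 48304/(-1 + 4) = 48304/3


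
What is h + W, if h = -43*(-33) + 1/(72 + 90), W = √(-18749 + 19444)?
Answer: 229879/162 + √695 ≈ 1445.4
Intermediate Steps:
W = √695 ≈ 26.363
h = 229879/162 (h = 1419 + 1/162 = 229879/162 ≈ 1419.0)
h + W = 229879/162 + √695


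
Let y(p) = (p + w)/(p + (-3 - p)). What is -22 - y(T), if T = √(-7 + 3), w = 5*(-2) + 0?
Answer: -76/3 + 2*I/3 ≈ -25.333 + 0.66667*I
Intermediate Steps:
w = -10 (w = -10 + 0 = -10)
T = 2*I (T = √(-4) = 2*I ≈ 2.0*I)
y(p) = 10/3 - p/3 (y(p) = (p - 10)/(p + (-3 - p)) = (-10 + p)/(-3) = (-10 + p)*(-⅓) = 10/3 - p/3)
-22 - y(T) = -22 - (10/3 - 2*I/3) = -22 + (-10/3 + 2*I/3) = -76/3 + 2*I/3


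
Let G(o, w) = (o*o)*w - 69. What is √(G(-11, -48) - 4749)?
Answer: I*√10626 ≈ 103.08*I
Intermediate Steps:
G(o, w) = -69 + w*o² (G(o, w) = o²*w - 69 = w*o² - 69 = -69 + w*o²)
√(G(-11, -48) - 4749) = √((-69 - 48*(-11)²) - 4749) = √((-69 - 48*121) - 4749) = √((-69 - 5808) - 4749) = √(-5877 - 4749) = √(-10626) = I*√10626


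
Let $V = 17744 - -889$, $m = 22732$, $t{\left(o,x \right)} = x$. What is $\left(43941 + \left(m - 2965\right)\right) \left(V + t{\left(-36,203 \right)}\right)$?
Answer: $1200003888$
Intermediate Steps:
$V = 18633$ ($V = 17744 + 889 = 18633$)
$\left(43941 + \left(m - 2965\right)\right) \left(V + t{\left(-36,203 \right)}\right) = \left(43941 + \left(22732 - 2965\right)\right) \left(18633 + 203\right) = \left(43941 + 19767\right) 18836 = 63708 \cdot 18836 = 1200003888$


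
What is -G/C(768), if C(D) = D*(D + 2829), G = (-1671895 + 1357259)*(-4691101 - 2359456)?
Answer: -554589763063/690624 ≈ -8.0303e+5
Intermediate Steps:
G = 2218359052252 (G = -314636*(-7050557) = 2218359052252)
C(D) = D*(2829 + D)
-G/C(768) = -2218359052252/(768*(2829 + 768)) = -2218359052252/(768*3597) = -2218359052252/2762496 = -1*554589763063/690624 = -554589763063/690624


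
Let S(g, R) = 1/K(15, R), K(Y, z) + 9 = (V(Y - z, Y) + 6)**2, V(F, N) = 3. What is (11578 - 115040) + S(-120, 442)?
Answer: -7449263/72 ≈ -1.0346e+5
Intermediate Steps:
K(Y, z) = 72 (K(Y, z) = -9 + (3 + 6)**2 = -9 + 9**2 = -9 + 81 = 72)
S(g, R) = 1/72
(11578 - 115040) + S(-120, 442) = (11578 - 115040) + 1/72 = -103462 + 1/72 = -7449263/72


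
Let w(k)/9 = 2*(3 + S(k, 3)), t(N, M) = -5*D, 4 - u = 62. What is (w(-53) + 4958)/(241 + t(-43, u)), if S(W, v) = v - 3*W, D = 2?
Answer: 7928/231 ≈ 34.320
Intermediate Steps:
u = -58 (u = 4 - 1*62 = 4 - 62 = -58)
t(N, M) = -10 (t(N, M) = -5*2 = -10)
w(k) = 108 - 54*k (w(k) = 9*(2*(3 + (3 - 3*k))) = 9*(2*(6 - 3*k)) = 9*(12 - 6*k) = 108 - 54*k)
(w(-53) + 4958)/(241 + t(-43, u)) = ((108 - 54*(-53)) + 4958)/(241 - 10) = ((108 + 2862) + 4958)/231 = (2970 + 4958)*(1/231) = 7928*(1/231) = 7928/231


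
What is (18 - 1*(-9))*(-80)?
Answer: -2160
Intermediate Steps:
(18 - 1*(-9))*(-80) = (18 + 9)*(-80) = 27*(-80) = -2160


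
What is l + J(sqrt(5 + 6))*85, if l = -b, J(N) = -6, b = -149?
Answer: -361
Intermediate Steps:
l = 149 (l = -1*(-149) = 149)
l + J(sqrt(5 + 6))*85 = 149 - 6*85 = 149 - 510 = -361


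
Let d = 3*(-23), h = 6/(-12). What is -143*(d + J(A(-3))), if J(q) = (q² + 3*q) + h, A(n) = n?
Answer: 19877/2 ≈ 9938.5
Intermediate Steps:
h = -½ (h = 6*(-1/12) = -½ ≈ -0.50000)
J(q) = -½ + q² + 3*q (J(q) = (q² + 3*q) - ½ = -½ + q² + 3*q)
d = -69
-143*(d + J(A(-3))) = -143*(-69 + (-½ + (-3)² + 3*(-3))) = -143*(-69 + (-½ + 9 - 9)) = -143*(-69 - ½) = -143*(-139/2) = 19877/2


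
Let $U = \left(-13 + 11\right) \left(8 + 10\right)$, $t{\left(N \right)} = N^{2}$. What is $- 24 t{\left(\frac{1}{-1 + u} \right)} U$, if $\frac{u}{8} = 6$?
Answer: $\frac{864}{2209} \approx 0.39113$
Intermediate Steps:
$u = 48$ ($u = 8 \cdot 6 = 48$)
$U = -36$ ($U = \left(-2\right) 18 = -36$)
$- 24 t{\left(\frac{1}{-1 + u} \right)} U = - 24 \left(\frac{1}{-1 + 48}\right)^{2} \left(-36\right) = - 24 \left(\frac{1}{47}\right)^{2} \left(-36\right) = - \frac{24}{2209} \left(-36\right) = \left(-24\right) \frac{1}{2209} \left(-36\right) = \left(- \frac{24}{2209}\right) \left(-36\right) = \frac{864}{2209}$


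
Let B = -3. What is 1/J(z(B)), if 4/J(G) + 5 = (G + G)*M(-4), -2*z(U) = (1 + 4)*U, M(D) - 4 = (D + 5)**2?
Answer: 35/2 ≈ 17.500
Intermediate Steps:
M(D) = 4 + (5 + D)**2 (M(D) = 4 + (D + 5)**2 = 4 + (5 + D)**2)
z(U) = -5*U/2 (z(U) = -(1 + 4)*U/2 = -5*U/2)
J(G) = 4/(-5 + 10*G) (J(G) = 4/(-5 + (G + G)*(4 + (5 - 4)**2)) = 4/(-5 + (2*G)*(4 + 1**2)) = 4/(-5 + (2*G)*(4 + 1)) = 4/(-5 + (2*G)*5) = 4/(-5 + 10*G))
1/J(z(B)) = 1/(4/(5*(-1 + 2*(-5/2*(-3))))) = 1/(4/(5*(-1 + 2*(15/2)))) = 1/(4/(5*(-1 + 15))) = 1/((4/5)/14) = 1/((4/5)*(1/14)) = 1/(2/35) = 35/2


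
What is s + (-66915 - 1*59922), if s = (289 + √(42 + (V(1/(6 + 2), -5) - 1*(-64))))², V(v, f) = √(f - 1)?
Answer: -126837 + (289 + √(106 + I*√6))² ≈ -37259.0 + 71.203*I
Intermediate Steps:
V(v, f) = √(-1 + f)
s = (289 + √(106 + I*√6))² (s = (289 + √(42 + (√(-1 - 5) - 1*(-64))))² = (289 + √(42 + (√(-6) + 64)))² = (289 + √(42 + (I*√6 + 64)))² = (289 + √(42 + (64 + I*√6)))² = (289 + √(106 + I*√6))² ≈ 89578.0 + 71.2*I)
s + (-66915 - 1*59922) = (289 + √(106 + I*√6))² + (-66915 - 1*59922) = (289 + √(106 + I*√6))² + (-66915 - 59922) = (289 + √(106 + I*√6))² - 126837 = -126837 + (289 + √(106 + I*√6))²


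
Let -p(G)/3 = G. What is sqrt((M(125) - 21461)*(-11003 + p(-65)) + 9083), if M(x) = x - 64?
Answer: 17*sqrt(800347) ≈ 15209.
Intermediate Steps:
M(x) = -64 + x
p(G) = -3*G
sqrt((M(125) - 21461)*(-11003 + p(-65)) + 9083) = sqrt(((-64 + 125) - 21461)*(-11003 - 3*(-65)) + 9083) = sqrt((61 - 21461)*(-11003 + 195) + 9083) = sqrt(-21400*(-10808) + 9083) = sqrt(231291200 + 9083) = sqrt(231300283) = 17*sqrt(800347)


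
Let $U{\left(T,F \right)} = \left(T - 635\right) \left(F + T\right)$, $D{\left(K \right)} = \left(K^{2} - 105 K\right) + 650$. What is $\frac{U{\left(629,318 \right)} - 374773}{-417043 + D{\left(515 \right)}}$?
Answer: $\frac{380455}{205243} \approx 1.8537$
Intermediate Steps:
$D{\left(K \right)} = 650 + K^{2} - 105 K$
$U{\left(T,F \right)} = \left(-635 + T\right) \left(F + T\right)$
$\frac{U{\left(629,318 \right)} - 374773}{-417043 + D{\left(515 \right)}} = \frac{\left(629^{2} - 201930 - 399415 + 318 \cdot 629\right) - 374773}{-417043 + \left(650 + 515^{2} - 54075\right)} = \frac{\left(395641 - 201930 - 399415 + 200022\right) - 374773}{-417043 + \left(650 + 265225 - 54075\right)} = \frac{-5682 - 374773}{-417043 + 211800} = - \frac{380455}{-205243} = \left(-380455\right) \left(- \frac{1}{205243}\right) = \frac{380455}{205243}$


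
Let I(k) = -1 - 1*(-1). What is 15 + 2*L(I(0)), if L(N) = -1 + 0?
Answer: 13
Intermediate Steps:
I(k) = 0 (I(k) = -1 + 1 = 0)
L(N) = -1
15 + 2*L(I(0)) = 15 + 2*(-1) = 15 - 2 = 13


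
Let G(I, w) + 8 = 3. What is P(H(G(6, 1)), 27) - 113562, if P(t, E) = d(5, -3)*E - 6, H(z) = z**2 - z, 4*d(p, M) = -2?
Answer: -227163/2 ≈ -1.1358e+5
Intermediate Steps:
G(I, w) = -5 (G(I, w) = -8 + 3 = -5)
d(p, M) = -1/2 (d(p, M) = (1/4)*(-2) = -1/2)
P(t, E) = -6 - E/2 (P(t, E) = -E/2 - 6 = -6 - E/2)
P(H(G(6, 1)), 27) - 113562 = (-6 - 1/2*27) - 113562 = (-6 - 27/2) - 113562 = -39/2 - 113562 = -227163/2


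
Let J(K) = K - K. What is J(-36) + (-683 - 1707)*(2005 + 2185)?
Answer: -10014100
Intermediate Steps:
J(K) = 0
J(-36) + (-683 - 1707)*(2005 + 2185) = 0 + (-683 - 1707)*(2005 + 2185) = 0 - 2390*4190 = 0 - 10014100 = -10014100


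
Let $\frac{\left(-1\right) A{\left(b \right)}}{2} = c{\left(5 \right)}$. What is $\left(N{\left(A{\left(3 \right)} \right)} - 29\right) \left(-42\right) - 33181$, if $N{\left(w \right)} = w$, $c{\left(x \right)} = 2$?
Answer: $-31795$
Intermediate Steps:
$A{\left(b \right)} = -4$ ($A{\left(b \right)} = \left(-2\right) 2 = -4$)
$\left(N{\left(A{\left(3 \right)} \right)} - 29\right) \left(-42\right) - 33181 = \left(-4 - 29\right) \left(-42\right) - 33181 = \left(-33\right) \left(-42\right) - 33181 = 1386 - 33181 = -31795$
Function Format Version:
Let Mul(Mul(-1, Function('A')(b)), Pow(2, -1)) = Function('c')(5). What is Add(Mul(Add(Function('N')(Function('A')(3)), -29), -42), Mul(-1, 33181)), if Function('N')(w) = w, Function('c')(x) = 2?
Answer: -31795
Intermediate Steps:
Function('A')(b) = -4 (Function('A')(b) = Mul(-2, 2) = -4)
Add(Mul(Add(Function('N')(Function('A')(3)), -29), -42), Mul(-1, 33181)) = Add(Mul(Add(-4, -29), -42), Mul(-1, 33181)) = Add(Mul(-33, -42), -33181) = Add(1386, -33181) = -31795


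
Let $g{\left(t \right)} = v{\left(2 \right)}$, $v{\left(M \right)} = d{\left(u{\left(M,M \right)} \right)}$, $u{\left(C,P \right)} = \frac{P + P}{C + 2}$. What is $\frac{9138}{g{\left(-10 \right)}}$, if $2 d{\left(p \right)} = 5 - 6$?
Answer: $-18276$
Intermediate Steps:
$u{\left(C,P \right)} = \frac{2 P}{2 + C}$
$d{\left(p \right)} = - \frac{1}{2}$ ($d{\left(p \right)} = \frac{5 - 6}{2} = \frac{1}{2} \left(-1\right) = - \frac{1}{2}$)
$v{\left(M \right)} = - \frac{1}{2}$
$g{\left(t \right)} = - \frac{1}{2}$
$\frac{9138}{g{\left(-10 \right)}} = \frac{9138}{- \frac{1}{2}} = 9138 \left(-2\right) = -18276$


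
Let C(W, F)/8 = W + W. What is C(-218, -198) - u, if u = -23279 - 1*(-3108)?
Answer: 16683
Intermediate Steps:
C(W, F) = 16*W (C(W, F) = 8*(W + W) = 8*(2*W) = 16*W)
u = -20171 (u = -23279 + 3108 = -20171)
C(-218, -198) - u = 16*(-218) - 1*(-20171) = -3488 + 20171 = 16683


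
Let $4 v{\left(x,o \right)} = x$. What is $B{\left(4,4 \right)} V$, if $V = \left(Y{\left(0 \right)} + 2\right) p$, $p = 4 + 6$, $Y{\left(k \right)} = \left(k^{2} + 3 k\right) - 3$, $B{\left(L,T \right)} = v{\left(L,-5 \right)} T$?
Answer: $-40$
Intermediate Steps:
$v{\left(x,o \right)} = \frac{x}{4}$
$B{\left(L,T \right)} = \frac{L T}{4}$ ($B{\left(L,T \right)} = \frac{L}{4} T = \frac{L T}{4}$)
$Y{\left(k \right)} = -3 + k^{2} + 3 k$
$p = 10$
$V = -10$ ($V = \left(\left(-3 + 0^{2} + 3 \cdot 0\right) + 2\right) 10 = \left(\left(-3 + 0 + 0\right) + 2\right) 10 = \left(-3 + 2\right) 10 = \left(-1\right) 10 = -10$)
$B{\left(4,4 \right)} V = \frac{1}{4} \cdot 4 \cdot 4 \left(-10\right) = 4 \left(-10\right) = -40$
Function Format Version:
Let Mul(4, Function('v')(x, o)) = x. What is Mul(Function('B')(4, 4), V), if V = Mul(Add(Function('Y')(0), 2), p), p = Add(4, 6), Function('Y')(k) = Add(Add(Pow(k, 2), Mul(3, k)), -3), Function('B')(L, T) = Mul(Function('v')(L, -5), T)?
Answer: -40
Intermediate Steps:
Function('v')(x, o) = Mul(Rational(1, 4), x)
Function('B')(L, T) = Mul(Rational(1, 4), L, T) (Function('B')(L, T) = Mul(Mul(Rational(1, 4), L), T) = Mul(Rational(1, 4), L, T))
Function('Y')(k) = Add(-3, Pow(k, 2), Mul(3, k))
p = 10
V = -10 (V = Mul(Add(Add(-3, Pow(0, 2), Mul(3, 0)), 2), 10) = Mul(Add(Add(-3, 0, 0), 2), 10) = Mul(Add(-3, 2), 10) = Mul(-1, 10) = -10)
Mul(Function('B')(4, 4), V) = Mul(Mul(Rational(1, 4), 4, 4), -10) = Mul(4, -10) = -40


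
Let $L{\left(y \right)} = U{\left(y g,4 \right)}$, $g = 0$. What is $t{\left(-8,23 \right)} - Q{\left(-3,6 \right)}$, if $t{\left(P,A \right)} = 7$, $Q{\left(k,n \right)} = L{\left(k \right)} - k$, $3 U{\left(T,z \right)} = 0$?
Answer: $4$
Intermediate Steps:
$U{\left(T,z \right)} = 0$ ($U{\left(T,z \right)} = \frac{1}{3} \cdot 0 = 0$)
$L{\left(y \right)} = 0$
$Q{\left(k,n \right)} = - k$ ($Q{\left(k,n \right)} = 0 - k = - k$)
$t{\left(-8,23 \right)} - Q{\left(-3,6 \right)} = 7 - \left(-1\right) \left(-3\right) = 7 - 3 = 4$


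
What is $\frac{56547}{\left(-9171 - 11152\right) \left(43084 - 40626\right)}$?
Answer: $- \frac{56547}{49953934} \approx -0.001132$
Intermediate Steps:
$\frac{56547}{\left(-9171 - 11152\right) \left(43084 - 40626\right)} = \frac{56547}{\left(-20323\right) 2458} = \frac{56547}{-49953934} = 56547 \left(- \frac{1}{49953934}\right) = - \frac{56547}{49953934}$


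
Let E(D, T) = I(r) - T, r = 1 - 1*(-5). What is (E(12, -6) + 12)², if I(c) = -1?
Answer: 289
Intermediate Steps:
r = 6 (r = 1 + 5 = 6)
E(D, T) = -1 - T
(E(12, -6) + 12)² = ((-1 - 1*(-6)) + 12)² = ((-1 + 6) + 12)² = (5 + 12)² = 17² = 289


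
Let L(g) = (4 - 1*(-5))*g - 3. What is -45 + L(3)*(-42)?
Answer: -1053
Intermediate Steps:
L(g) = -3 + 9*g (L(g) = (4 + 5)*g - 3 = 9*g - 3 = -3 + 9*g)
-45 + L(3)*(-42) = -45 + (-3 + 9*3)*(-42) = -45 + (-3 + 27)*(-42) = -45 + 24*(-42) = -45 - 1008 = -1053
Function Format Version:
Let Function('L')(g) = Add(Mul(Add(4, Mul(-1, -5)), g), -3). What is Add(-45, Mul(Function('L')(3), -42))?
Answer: -1053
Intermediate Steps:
Function('L')(g) = Add(-3, Mul(9, g)) (Function('L')(g) = Add(Mul(Add(4, 5), g), -3) = Add(Mul(9, g), -3) = Add(-3, Mul(9, g)))
Add(-45, Mul(Function('L')(3), -42)) = Add(-45, Mul(Add(-3, Mul(9, 3)), -42)) = Add(-45, Mul(Add(-3, 27), -42)) = Add(-45, Mul(24, -42)) = Add(-45, -1008) = -1053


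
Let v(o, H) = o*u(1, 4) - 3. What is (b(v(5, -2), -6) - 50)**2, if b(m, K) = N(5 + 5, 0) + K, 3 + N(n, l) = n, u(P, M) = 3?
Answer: 2401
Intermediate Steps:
N(n, l) = -3 + n
v(o, H) = -3 + 3*o (v(o, H) = o*3 - 3 = 3*o - 3 = -3 + 3*o)
b(m, K) = 7 + K (b(m, K) = (-3 + (5 + 5)) + K = (-3 + 10) + K = 7 + K)
(b(v(5, -2), -6) - 50)**2 = ((7 - 6) - 50)**2 = (1 - 50)**2 = (-49)**2 = 2401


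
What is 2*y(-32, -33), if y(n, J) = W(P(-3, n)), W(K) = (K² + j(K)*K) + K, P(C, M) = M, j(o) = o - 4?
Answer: 4288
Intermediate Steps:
j(o) = -4 + o
W(K) = K + K² + K*(-4 + K) (W(K) = (K² + (-4 + K)*K) + K = (K² + K*(-4 + K)) + K = K + K² + K*(-4 + K))
y(n, J) = n*(-3 + 2*n)
2*y(-32, -33) = 2*(-32*(-3 + 2*(-32))) = 2*(-32*(-3 - 64)) = 2*(-32*(-67)) = 2*2144 = 4288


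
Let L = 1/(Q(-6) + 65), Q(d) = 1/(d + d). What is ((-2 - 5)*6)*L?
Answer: -504/779 ≈ -0.64698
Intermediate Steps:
Q(d) = 1/(2*d)
L = 12/779 (L = 1/((½)/(-6) + 65) = 1/((½)*(-⅙) + 65) = 1/(-1/12 + 65) = 1/(779/12) = 12/779 ≈ 0.015404)
((-2 - 5)*6)*L = ((-2 - 5)*6)*(12/779) = -7*6*(12/779) = -42*12/779 = -504/779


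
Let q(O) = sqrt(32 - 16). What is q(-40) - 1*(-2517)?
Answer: 2521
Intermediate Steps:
q(O) = 4 (q(O) = sqrt(16) = 4)
q(-40) - 1*(-2517) = 4 - 1*(-2517) = 4 + 2517 = 2521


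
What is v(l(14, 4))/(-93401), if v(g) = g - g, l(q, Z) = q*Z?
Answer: 0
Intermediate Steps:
l(q, Z) = Z*q
v(g) = 0
v(l(14, 4))/(-93401) = 0/(-93401) = 0*(-1/93401) = 0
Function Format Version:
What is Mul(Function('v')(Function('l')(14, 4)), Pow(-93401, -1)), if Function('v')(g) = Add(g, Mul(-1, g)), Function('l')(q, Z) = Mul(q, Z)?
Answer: 0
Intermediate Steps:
Function('l')(q, Z) = Mul(Z, q)
Function('v')(g) = 0
Mul(Function('v')(Function('l')(14, 4)), Pow(-93401, -1)) = Mul(0, Pow(-93401, -1)) = Mul(0, Rational(-1, 93401)) = 0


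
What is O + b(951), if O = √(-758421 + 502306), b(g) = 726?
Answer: 726 + I*√256115 ≈ 726.0 + 506.08*I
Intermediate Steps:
O = I*√256115 (O = √(-256115) = I*√256115 ≈ 506.08*I)
O + b(951) = I*√256115 + 726 = 726 + I*√256115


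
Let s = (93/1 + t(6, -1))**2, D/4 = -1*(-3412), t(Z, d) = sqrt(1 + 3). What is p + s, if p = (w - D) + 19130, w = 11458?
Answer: 25965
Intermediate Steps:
t(Z, d) = 2 (t(Z, d) = sqrt(4) = 2)
D = 13648 (D = 4*(-1*(-3412)) = 4*3412 = 13648)
s = 9025 (s = (93/1 + 2)**2 = (93*1 + 2)**2 = (93 + 2)**2 = 95**2 = 9025)
p = 16940 (p = (11458 - 1*13648) + 19130 = (11458 - 13648) + 19130 = -2190 + 19130 = 16940)
p + s = 16940 + 9025 = 25965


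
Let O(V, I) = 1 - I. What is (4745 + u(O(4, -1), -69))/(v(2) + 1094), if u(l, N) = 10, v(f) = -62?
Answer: 1585/344 ≈ 4.6076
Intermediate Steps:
(4745 + u(O(4, -1), -69))/(v(2) + 1094) = (4745 + 10)/(-62 + 1094) = 4755/1032 = 4755*(1/1032) = 1585/344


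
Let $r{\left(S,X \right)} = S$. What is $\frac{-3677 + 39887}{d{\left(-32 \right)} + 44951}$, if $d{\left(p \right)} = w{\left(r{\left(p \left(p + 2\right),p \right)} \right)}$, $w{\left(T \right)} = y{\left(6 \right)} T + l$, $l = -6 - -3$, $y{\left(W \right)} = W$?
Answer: $\frac{18105}{25354} \approx 0.71409$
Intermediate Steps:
$l = -3$ ($l = -6 + 3 = -3$)
$w{\left(T \right)} = -3 + 6 T$ ($w{\left(T \right)} = 6 T - 3 = -3 + 6 T$)
$d{\left(p \right)} = -3 + 6 p \left(2 + p\right)$ ($d{\left(p \right)} = -3 + 6 p \left(p + 2\right) = -3 + 6 p \left(2 + p\right)$)
$\frac{-3677 + 39887}{d{\left(-32 \right)} + 44951} = \frac{-3677 + 39887}{\left(-3 + 6 \left(-32\right) \left(2 - 32\right)\right) + 44951} = \frac{36210}{\left(-3 + 6 \left(-32\right) \left(-30\right)\right) + 44951} = \frac{36210}{\left(-3 + 5760\right) + 44951} = \frac{36210}{5757 + 44951} = \frac{36210}{50708} = 36210 \cdot \frac{1}{50708} = \frac{18105}{25354}$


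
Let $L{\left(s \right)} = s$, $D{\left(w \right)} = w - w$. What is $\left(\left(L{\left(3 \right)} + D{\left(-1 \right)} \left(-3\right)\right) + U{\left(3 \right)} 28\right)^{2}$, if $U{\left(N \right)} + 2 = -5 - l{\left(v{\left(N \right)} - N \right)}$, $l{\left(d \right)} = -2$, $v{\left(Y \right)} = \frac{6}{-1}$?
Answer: $18769$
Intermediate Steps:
$v{\left(Y \right)} = -6$ ($v{\left(Y \right)} = 6 \left(-1\right) = -6$)
$D{\left(w \right)} = 0$
$U{\left(N \right)} = -5$ ($U{\left(N \right)} = -2 - 3 = -5$)
$\left(\left(L{\left(3 \right)} + D{\left(-1 \right)} \left(-3\right)\right) + U{\left(3 \right)} 28\right)^{2} = \left(\left(3 + 0 \left(-3\right)\right) - 140\right)^{2} = \left(\left(3 + 0\right) - 140\right)^{2} = \left(3 - 140\right)^{2} = \left(-137\right)^{2} = 18769$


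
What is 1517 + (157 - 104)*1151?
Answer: 62520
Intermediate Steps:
1517 + (157 - 104)*1151 = 1517 + 53*1151 = 1517 + 61003 = 62520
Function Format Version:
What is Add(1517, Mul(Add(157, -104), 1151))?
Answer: 62520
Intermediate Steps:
Add(1517, Mul(Add(157, -104), 1151)) = Add(1517, Mul(53, 1151)) = Add(1517, 61003) = 62520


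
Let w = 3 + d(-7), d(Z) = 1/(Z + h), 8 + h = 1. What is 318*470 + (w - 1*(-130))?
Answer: 2094301/14 ≈ 1.4959e+5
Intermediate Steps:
h = -7 (h = -8 + 1 = -7)
d(Z) = 1/(-7 + Z) (d(Z) = 1/(Z - 7) = 1/(-7 + Z))
w = 41/14 (w = 3 + 1/(-7 - 7) = 3 + 1/(-14) = 3 - 1/14 = 41/14 ≈ 2.9286)
318*470 + (w - 1*(-130)) = 318*470 + (41/14 - 1*(-130)) = 149460 + (41/14 + 130) = 149460 + 1861/14 = 2094301/14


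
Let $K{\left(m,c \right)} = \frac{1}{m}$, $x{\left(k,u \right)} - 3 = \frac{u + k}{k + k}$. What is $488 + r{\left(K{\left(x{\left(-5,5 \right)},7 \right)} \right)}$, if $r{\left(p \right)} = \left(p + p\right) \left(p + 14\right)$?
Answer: $\frac{4478}{9} \approx 497.56$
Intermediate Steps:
$x{\left(k,u \right)} = 3 + \frac{k + u}{2 k}$ ($x{\left(k,u \right)} = 3 + \frac{u + k}{k + k} = 3 + \frac{k + u}{2 k}$)
$r{\left(p \right)} = 2 p \left(14 + p\right)$
$488 + r{\left(K{\left(x{\left(-5,5 \right)},7 \right)} \right)} = 488 + \frac{2 \left(14 + \frac{1}{\frac{1}{2} \frac{1}{-5} \left(5 + 7 \left(-5\right)\right)}\right)}{\frac{1}{2} \frac{1}{-5} \left(5 + 7 \left(-5\right)\right)} = 488 + \frac{2 \left(14 + \frac{1}{\frac{1}{2} \left(- \frac{1}{5}\right) \left(5 - 35\right)}\right)}{\frac{1}{2} \left(- \frac{1}{5}\right) \left(5 - 35\right)} = 488 + \frac{2 \left(14 + \frac{1}{\frac{1}{2} \left(- \frac{1}{5}\right) \left(-30\right)}\right)}{\frac{1}{2} \left(- \frac{1}{5}\right) \left(-30\right)} = 488 + \frac{2 \left(14 + \frac{1}{3}\right)}{3} = 488 + 2 \cdot \frac{1}{3} \left(14 + \frac{1}{3}\right) = 488 + 2 \cdot \frac{1}{3} \cdot \frac{43}{3} = 488 + \frac{86}{9} = \frac{4478}{9}$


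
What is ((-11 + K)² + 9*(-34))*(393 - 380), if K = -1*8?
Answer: 715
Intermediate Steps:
K = -8
((-11 + K)² + 9*(-34))*(393 - 380) = ((-11 - 8)² + 9*(-34))*(393 - 380) = ((-19)² - 306)*13 = (361 - 306)*13 = 55*13 = 715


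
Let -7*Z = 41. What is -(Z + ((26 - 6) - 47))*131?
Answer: 30130/7 ≈ 4304.3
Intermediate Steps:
Z = -41/7 (Z = -⅐*41 = -41/7 ≈ -5.8571)
-(Z + ((26 - 6) - 47))*131 = -(-41/7 + ((26 - 6) - 47))*131 = -(-41/7 + (20 - 47))*131 = -(-41/7 - 27)*131 = -(-230)*131/7 = -1*(-30130/7) = 30130/7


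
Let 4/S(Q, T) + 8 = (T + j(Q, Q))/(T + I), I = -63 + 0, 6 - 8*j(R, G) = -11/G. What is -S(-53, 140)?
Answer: 130592/201517 ≈ 0.64804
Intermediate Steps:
j(R, G) = ¾ + 11/(8*G) (j(R, G) = ¾ - (-11)/(8*G) = ¾ + 11/(8*G))
I = -63
S(Q, T) = 4/(-8 + (T + (11 + 6*Q)/(8*Q))/(-63 + T)) (S(Q, T) = 4/(-8 + (T + (11 + 6*Q)/(8*Q))/(T - 63)) = 4/(-8 + (T + (11 + 6*Q)/(8*Q))/(-63 + T)))
-S(-53, 140) = -32*(-53)*(63 - 1*140)/(-11 - 4038*(-53) + 56*(-53)*140) = -32*(-53)*(63 - 140)/(-11 + 214014 - 415520) = -32*(-53)*(-77)/(-201517) = -32*(-53)*(-1)*(-77)/201517 = -1*(-130592/201517) = 130592/201517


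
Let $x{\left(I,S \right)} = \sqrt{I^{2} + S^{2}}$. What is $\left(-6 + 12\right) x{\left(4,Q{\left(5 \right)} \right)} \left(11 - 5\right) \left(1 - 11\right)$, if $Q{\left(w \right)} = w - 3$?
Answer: $- 720 \sqrt{5} \approx -1610.0$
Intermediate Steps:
$Q{\left(w \right)} = -3 + w$
$\left(-6 + 12\right) x{\left(4,Q{\left(5 \right)} \right)} \left(11 - 5\right) \left(1 - 11\right) = \left(-6 + 12\right) \sqrt{4^{2} + \left(-3 + 5\right)^{2}} \left(11 - 5\right) \left(1 - 11\right) = 6 \sqrt{16 + 2^{2}} \cdot 6 \left(-10\right) = 6 \sqrt{16 + 4} \left(-60\right) = 6 \sqrt{20} \left(-60\right) = 6 \cdot 2 \sqrt{5} \left(-60\right) = 12 \sqrt{5} \left(-60\right) = - 720 \sqrt{5}$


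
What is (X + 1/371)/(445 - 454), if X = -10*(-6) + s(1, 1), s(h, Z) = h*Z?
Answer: -7544/1113 ≈ -6.7781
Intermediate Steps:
s(h, Z) = Z*h
X = 61 (X = -10*(-6) + 1*1 = 60 + 1 = 61)
(X + 1/371)/(445 - 454) = (61 + 1/371)/(445 - 454) = (61 + 1/371)/(-9) = (22632/371)*(-⅑) = -7544/1113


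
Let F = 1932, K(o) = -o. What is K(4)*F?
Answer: -7728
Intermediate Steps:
K(4)*F = -1*4*1932 = -4*1932 = -7728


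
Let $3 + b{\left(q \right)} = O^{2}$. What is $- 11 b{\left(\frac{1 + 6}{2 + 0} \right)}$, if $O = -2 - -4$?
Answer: $-11$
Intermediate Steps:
$O = 2$ ($O = -2 + 4 = 2$)
$b{\left(q \right)} = 1$ ($b{\left(q \right)} = -3 + 2^{2} = -3 + 4 = 1$)
$- 11 b{\left(\frac{1 + 6}{2 + 0} \right)} = \left(-11\right) 1 = -11$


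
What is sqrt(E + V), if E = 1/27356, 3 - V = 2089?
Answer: I*sqrt(390264901985)/13678 ≈ 45.673*I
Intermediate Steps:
V = -2086 (V = 3 - 1*2089 = 3 - 2089 = -2086)
E = 1/27356 ≈ 3.6555e-5
sqrt(E + V) = sqrt(1/27356 - 2086) = sqrt(-57064615/27356) = I*sqrt(390264901985)/13678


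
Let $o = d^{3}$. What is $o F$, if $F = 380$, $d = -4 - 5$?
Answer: $-277020$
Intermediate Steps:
$d = -9$
$o = -729$ ($o = \left(-9\right)^{3} = -729$)
$o F = \left(-729\right) 380 = -277020$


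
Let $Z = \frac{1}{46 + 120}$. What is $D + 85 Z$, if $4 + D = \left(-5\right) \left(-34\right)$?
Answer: $\frac{27641}{166} \approx 166.51$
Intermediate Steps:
$D = 166$ ($D = -4 - -170 = -4 + 170 = 166$)
$Z = \frac{1}{166} \approx 0.0060241$
$D + 85 Z = 166 + 85 \cdot \frac{1}{166} = 166 + \frac{85}{166} = \frac{27641}{166}$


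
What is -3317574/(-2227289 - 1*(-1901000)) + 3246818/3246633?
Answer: 3943448742248/353113544979 ≈ 11.168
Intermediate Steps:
-3317574/(-2227289 - 1*(-1901000)) + 3246818/3246633 = -3317574/(-2227289 + 1901000) + 3246818*(1/3246633) = -3317574/(-326289) + 3246818/3246633 = -3317574*(-1/326289) + 3246818/3246633 = 1105858/108763 + 3246818/3246633 = 3943448742248/353113544979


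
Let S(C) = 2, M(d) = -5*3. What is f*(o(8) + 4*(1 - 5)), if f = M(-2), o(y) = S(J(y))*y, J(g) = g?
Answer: 0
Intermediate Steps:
M(d) = -15
o(y) = 2*y
f = -15
f*(o(8) + 4*(1 - 5)) = -15*(2*8 + 4*(1 - 5)) = -15*(16 + 4*(-4)) = -15*(16 - 16) = -15*0 = 0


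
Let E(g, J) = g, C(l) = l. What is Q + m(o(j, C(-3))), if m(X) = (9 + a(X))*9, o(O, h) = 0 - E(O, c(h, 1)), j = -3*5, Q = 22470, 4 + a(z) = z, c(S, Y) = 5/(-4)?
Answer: 22650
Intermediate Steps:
c(S, Y) = -5/4 (c(S, Y) = 5*(-¼) = -5/4)
a(z) = -4 + z
j = -15
o(O, h) = -O (o(O, h) = 0 - O = -O)
m(X) = 45 + 9*X (m(X) = (9 + (-4 + X))*9 = (5 + X)*9 = 45 + 9*X)
Q + m(o(j, C(-3))) = 22470 + (45 + 9*(-1*(-15))) = 22470 + (45 + 9*15) = 22470 + (45 + 135) = 22470 + 180 = 22650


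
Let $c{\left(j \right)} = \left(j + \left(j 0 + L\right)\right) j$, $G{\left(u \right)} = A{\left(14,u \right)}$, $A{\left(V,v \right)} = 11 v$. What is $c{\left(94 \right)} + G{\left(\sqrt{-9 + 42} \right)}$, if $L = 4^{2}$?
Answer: $10340 + 11 \sqrt{33} \approx 10403.0$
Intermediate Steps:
$L = 16$
$G{\left(u \right)} = 11 u$
$c{\left(j \right)} = j \left(16 + j\right)$ ($c{\left(j \right)} = \left(j + \left(j 0 + 16\right)\right) j = \left(j + \left(0 + 16\right)\right) j = \left(j + 16\right) j = \left(16 + j\right) j = j \left(16 + j\right)$)
$c{\left(94 \right)} + G{\left(\sqrt{-9 + 42} \right)} = 94 \left(16 + 94\right) + 11 \sqrt{-9 + 42} = 94 \cdot 110 + 11 \sqrt{33} = 10340 + 11 \sqrt{33}$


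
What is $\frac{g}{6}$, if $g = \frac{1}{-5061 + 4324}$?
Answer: $- \frac{1}{4422} \approx -0.00022614$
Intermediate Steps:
$g = - \frac{1}{737}$ ($g = \frac{1}{-737} = - \frac{1}{737} \approx -0.0013569$)
$\frac{g}{6} = - \frac{1}{737 \cdot 6} = \left(- \frac{1}{737}\right) \frac{1}{6} = - \frac{1}{4422}$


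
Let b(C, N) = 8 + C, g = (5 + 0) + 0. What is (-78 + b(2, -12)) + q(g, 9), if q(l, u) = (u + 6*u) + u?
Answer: 4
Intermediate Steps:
g = 5 (g = 5 + 0 = 5)
q(l, u) = 8*u (q(l, u) = 7*u + u = 8*u)
(-78 + b(2, -12)) + q(g, 9) = (-78 + (8 + 2)) + 8*9 = (-78 + 10) + 72 = -68 + 72 = 4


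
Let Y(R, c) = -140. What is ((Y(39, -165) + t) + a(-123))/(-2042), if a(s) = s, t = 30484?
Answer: -30221/2042 ≈ -14.800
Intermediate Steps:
((Y(39, -165) + t) + a(-123))/(-2042) = ((-140 + 30484) - 123)/(-2042) = (30344 - 123)*(-1/2042) = 30221*(-1/2042) = -30221/2042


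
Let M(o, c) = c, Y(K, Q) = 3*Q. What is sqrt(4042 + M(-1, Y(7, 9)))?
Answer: sqrt(4069) ≈ 63.789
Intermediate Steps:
sqrt(4042 + M(-1, Y(7, 9))) = sqrt(4042 + 3*9) = sqrt(4042 + 27) = sqrt(4069)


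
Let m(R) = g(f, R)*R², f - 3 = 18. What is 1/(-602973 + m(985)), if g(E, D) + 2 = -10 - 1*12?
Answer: -1/23888373 ≈ -4.1861e-8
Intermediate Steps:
f = 21 (f = 3 + 18 = 21)
g(E, D) = -24 (g(E, D) = -2 + (-10 - 1*12) = -2 + (-10 - 12) = -2 - 22 = -24)
m(R) = -24*R²
1/(-602973 + m(985)) = 1/(-602973 - 24*985²) = 1/(-602973 - 24*970225) = 1/(-602973 - 23285400) = 1/(-23888373) = -1/23888373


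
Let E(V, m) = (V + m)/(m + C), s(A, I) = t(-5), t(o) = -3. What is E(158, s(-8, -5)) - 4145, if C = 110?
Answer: -443360/107 ≈ -4143.6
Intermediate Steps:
s(A, I) = -3
E(V, m) = (V + m)/(110 + m) (E(V, m) = (V + m)/(m + 110) = (V + m)/(110 + m))
E(158, s(-8, -5)) - 4145 = (158 - 3)/(110 - 3) - 4145 = 155/107 - 4145 = -443360/107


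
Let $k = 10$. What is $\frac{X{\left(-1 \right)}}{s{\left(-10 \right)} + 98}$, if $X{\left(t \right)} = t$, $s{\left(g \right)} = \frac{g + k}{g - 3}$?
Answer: $- \frac{1}{98} \approx -0.010204$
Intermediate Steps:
$s{\left(g \right)} = \frac{10 + g}{-3 + g}$ ($s{\left(g \right)} = \frac{g + 10}{g - 3} = \frac{10 + g}{-3 + g}$)
$\frac{X{\left(-1 \right)}}{s{\left(-10 \right)} + 98} = \frac{1}{\frac{10 - 10}{-3 - 10} + 98} \left(-1\right) = \frac{1}{\frac{1}{-13} \cdot 0 + 98} \left(-1\right) = \frac{1}{\left(- \frac{1}{13}\right) 0 + 98} \left(-1\right) = \frac{1}{0 + 98} \left(-1\right) = \frac{1}{98} \left(-1\right) = - \frac{1}{98}$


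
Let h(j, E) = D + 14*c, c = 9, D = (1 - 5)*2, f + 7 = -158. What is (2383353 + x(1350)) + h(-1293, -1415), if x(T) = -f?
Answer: 2383636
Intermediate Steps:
f = -165 (f = -7 - 158 = -165)
D = -8 (D = -4*2 = -8)
x(T) = 165 (x(T) = -1*(-165) = 165)
h(j, E) = 118 (h(j, E) = -8 + 14*9 = -8 + 126 = 118)
(2383353 + x(1350)) + h(-1293, -1415) = (2383353 + 165) + 118 = 2383518 + 118 = 2383636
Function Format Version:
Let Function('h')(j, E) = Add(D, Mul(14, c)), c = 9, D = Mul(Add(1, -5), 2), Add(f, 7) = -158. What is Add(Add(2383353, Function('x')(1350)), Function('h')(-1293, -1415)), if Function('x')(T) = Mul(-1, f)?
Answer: 2383636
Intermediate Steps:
f = -165 (f = Add(-7, -158) = -165)
D = -8 (D = Mul(-4, 2) = -8)
Function('x')(T) = 165 (Function('x')(T) = Mul(-1, -165) = 165)
Function('h')(j, E) = 118 (Function('h')(j, E) = Add(-8, Mul(14, 9)) = Add(-8, 126) = 118)
Add(Add(2383353, Function('x')(1350)), Function('h')(-1293, -1415)) = Add(Add(2383353, 165), 118) = Add(2383518, 118) = 2383636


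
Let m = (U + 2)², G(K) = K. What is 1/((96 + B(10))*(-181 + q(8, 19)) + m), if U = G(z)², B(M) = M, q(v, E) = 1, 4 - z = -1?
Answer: -1/18351 ≈ -5.4493e-5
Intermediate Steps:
z = 5 (z = 4 - 1*(-1) = 4 + 1 = 5)
U = 25 (U = 5² = 25)
m = 729 (m = (25 + 2)² = 27² = 729)
1/((96 + B(10))*(-181 + q(8, 19)) + m) = 1/((96 + 10)*(-181 + 1) + 729) = 1/(106*(-180) + 729) = 1/(-19080 + 729) = 1/(-18351) = -1/18351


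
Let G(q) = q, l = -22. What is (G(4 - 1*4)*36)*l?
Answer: 0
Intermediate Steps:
(G(4 - 1*4)*36)*l = ((4 - 1*4)*36)*(-22) = ((4 - 4)*36)*(-22) = (0*36)*(-22) = 0*(-22) = 0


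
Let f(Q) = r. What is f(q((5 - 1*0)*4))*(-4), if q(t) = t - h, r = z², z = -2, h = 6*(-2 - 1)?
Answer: -16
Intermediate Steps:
h = -18 (h = 6*(-3) = -18)
r = 4 (r = (-2)² = 4)
q(t) = 18 + t (q(t) = t - 1*(-18) = t + 18 = 18 + t)
f(Q) = 4
f(q((5 - 1*0)*4))*(-4) = 4*(-4) = -16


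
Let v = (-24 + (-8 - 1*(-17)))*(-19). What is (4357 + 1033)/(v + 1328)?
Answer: 5390/1613 ≈ 3.3416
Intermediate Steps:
v = 285 (v = (-24 + (-8 + 17))*(-19) = (-24 + 9)*(-19) = -15*(-19) = 285)
(4357 + 1033)/(v + 1328) = (4357 + 1033)/(285 + 1328) = 5390/1613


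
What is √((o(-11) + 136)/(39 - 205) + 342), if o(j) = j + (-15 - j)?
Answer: √9404066/166 ≈ 18.474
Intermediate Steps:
o(j) = -15
√((o(-11) + 136)/(39 - 205) + 342) = √((-15 + 136)/(39 - 205) + 342) = √(121/(-166) + 342) = √(121*(-1/166) + 342) = √(-121/166 + 342) = √(56651/166) = √9404066/166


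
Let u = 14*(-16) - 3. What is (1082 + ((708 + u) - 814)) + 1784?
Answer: 2533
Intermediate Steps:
u = -227 (u = -224 - 3 = -227)
(1082 + ((708 + u) - 814)) + 1784 = (1082 + ((708 - 227) - 814)) + 1784 = (1082 + (481 - 814)) + 1784 = (1082 - 333) + 1784 = 749 + 1784 = 2533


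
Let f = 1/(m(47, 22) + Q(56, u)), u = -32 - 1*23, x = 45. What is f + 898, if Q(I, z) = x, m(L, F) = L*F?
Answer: 968943/1079 ≈ 898.00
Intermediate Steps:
u = -55 (u = -32 - 23 = -55)
m(L, F) = F*L
Q(I, z) = 45
f = 1/1079 (f = 1/(22*47 + 45) = 1/(1034 + 45) = 1/1079 ≈ 0.00092678)
f + 898 = 1/1079 + 898 = 968943/1079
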